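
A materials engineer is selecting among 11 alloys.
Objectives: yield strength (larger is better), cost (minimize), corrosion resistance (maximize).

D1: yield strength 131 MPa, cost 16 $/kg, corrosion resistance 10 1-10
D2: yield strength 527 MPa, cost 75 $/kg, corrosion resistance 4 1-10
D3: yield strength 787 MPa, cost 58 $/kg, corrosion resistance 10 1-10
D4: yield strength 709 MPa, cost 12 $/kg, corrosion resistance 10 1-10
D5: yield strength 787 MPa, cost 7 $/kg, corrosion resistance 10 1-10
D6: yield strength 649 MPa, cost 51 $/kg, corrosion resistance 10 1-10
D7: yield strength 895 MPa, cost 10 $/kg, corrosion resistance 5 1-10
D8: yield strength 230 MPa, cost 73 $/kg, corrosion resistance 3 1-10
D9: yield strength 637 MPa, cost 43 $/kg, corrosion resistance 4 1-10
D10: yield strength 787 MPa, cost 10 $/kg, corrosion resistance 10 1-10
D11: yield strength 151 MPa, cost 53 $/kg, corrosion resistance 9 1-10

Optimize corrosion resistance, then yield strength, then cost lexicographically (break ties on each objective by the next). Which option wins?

First maximize corrosion resistance: best is 10, kept {D1, D3, D4, D5, D6, D10}.
Then maximize yield strength: best is 787, kept {D3, D5, D10}.
Then minimize cost: best is 7, kept {D5}.

D5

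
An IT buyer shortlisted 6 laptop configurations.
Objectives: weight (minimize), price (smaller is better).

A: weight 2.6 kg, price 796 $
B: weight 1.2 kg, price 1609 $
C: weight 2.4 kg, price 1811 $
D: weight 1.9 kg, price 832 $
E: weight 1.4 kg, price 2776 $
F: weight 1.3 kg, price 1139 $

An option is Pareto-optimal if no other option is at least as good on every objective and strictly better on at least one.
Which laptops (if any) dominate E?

B, F

B: weight 1.2≤1.4, price 1609≤2776 — dominates E.
F: weight 1.3≤1.4, price 1139≤2776 — dominates E.
Others (A, C, D) are each worse than E on at least one objective.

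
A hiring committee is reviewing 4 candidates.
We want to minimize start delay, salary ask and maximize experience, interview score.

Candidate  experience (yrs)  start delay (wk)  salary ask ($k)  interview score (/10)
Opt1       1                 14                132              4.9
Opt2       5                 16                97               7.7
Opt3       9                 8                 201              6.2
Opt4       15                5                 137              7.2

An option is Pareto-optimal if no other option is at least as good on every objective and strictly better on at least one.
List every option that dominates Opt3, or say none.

Opt4: experience 15≥9, start delay 5≤8, salary ask 137≤201, interview score 7.2≥6.2 — dominates Opt3.
Others (Opt1, Opt2) are each worse than Opt3 on at least one objective.

Opt4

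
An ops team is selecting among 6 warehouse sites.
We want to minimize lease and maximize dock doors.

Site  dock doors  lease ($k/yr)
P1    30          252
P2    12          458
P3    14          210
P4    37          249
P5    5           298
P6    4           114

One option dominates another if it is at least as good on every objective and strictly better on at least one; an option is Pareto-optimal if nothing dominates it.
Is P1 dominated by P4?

P4 vs P1: dock doors 37≥30, lease 249≤252 — P4 is at least as good on every objective with at least one strict improvement.

Yes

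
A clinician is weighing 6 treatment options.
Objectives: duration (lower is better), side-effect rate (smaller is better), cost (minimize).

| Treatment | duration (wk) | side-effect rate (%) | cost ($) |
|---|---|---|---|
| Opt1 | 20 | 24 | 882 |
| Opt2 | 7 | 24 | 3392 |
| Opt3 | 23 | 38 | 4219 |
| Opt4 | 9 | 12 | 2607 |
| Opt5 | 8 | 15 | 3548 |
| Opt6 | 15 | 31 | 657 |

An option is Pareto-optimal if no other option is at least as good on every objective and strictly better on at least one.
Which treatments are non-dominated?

Opt1: not dominated.
Opt2: not dominated (best duration).
Opt3: dominated by Opt1 (duration 20≤23, side-effect rate 24≤38, cost 882≤4219).
Opt4: not dominated (best side-effect rate).
Opt5: not dominated.
Opt6: not dominated (best cost).

Opt1, Opt2, Opt4, Opt5, Opt6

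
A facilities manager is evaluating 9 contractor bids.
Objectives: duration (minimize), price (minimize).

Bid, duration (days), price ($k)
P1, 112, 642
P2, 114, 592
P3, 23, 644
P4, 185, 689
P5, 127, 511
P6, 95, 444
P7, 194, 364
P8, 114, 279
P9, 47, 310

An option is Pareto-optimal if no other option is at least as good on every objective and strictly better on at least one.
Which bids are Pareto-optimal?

P3, P8, P9

P1: dominated by P6 (duration 95≤112, price 444≤642).
P2: dominated by P6 (duration 95≤114, price 444≤592).
P3: not dominated (best duration).
P4: dominated by P1 (duration 112≤185, price 642≤689).
P5: dominated by P6 (duration 95≤127, price 444≤511).
P6: dominated by P9 (duration 47≤95, price 310≤444).
P7: dominated by P8 (duration 114≤194, price 279≤364).
P8: not dominated (best price).
P9: not dominated.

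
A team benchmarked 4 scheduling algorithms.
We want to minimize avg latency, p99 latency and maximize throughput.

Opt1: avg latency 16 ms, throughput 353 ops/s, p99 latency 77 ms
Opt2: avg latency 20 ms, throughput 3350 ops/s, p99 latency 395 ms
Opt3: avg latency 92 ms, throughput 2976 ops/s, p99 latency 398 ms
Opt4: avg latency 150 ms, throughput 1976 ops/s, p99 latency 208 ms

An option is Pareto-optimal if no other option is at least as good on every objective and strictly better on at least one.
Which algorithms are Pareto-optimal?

Opt1, Opt2, Opt4

Opt1: not dominated (best avg latency).
Opt2: not dominated (best throughput).
Opt3: dominated by Opt2 (avg latency 20≤92, throughput 3350≥2976, p99 latency 395≤398).
Opt4: not dominated.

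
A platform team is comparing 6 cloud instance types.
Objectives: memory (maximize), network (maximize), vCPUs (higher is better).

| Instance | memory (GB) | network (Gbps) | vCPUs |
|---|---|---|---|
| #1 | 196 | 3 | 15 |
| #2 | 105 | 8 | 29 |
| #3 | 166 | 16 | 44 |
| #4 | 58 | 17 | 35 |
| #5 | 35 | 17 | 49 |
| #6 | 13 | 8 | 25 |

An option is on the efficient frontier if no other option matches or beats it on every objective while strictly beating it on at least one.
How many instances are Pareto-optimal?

4

#1: not dominated (best memory).
#2: dominated by #3 (memory 166≥105, network 16≥8, vCPUs 44≥29).
#3: not dominated.
#4: not dominated.
#5: not dominated (best vCPUs).
#6: dominated by #2 (memory 105≥13, network 8≥8, vCPUs 29≥25).
Pareto-optimal: #1, #3, #4, #5 → 4.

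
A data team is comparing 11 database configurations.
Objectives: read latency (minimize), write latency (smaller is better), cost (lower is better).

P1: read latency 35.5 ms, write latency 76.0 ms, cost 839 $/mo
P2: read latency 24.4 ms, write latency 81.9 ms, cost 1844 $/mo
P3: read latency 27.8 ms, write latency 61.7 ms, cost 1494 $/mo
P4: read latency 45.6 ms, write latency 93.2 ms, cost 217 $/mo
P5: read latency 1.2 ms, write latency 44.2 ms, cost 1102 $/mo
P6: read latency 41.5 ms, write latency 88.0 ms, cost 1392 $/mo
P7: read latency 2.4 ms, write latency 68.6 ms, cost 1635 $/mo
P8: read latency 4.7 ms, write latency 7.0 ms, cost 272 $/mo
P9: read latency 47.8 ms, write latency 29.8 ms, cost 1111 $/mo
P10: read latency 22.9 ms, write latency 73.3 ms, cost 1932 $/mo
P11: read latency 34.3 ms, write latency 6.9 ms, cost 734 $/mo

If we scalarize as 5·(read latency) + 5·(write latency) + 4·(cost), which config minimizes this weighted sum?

P1: 5·35.5 + 5·76.0 + 4·839 = 3913.5
P2: 5·24.4 + 5·81.9 + 4·1844 = 7907.5
P3: 5·27.8 + 5·61.7 + 4·1494 = 6423.5
P4: 5·45.6 + 5·93.2 + 4·217 = 1562.0
P5: 5·1.2 + 5·44.2 + 4·1102 = 4635.0
P6: 5·41.5 + 5·88.0 + 4·1392 = 6215.5
P7: 5·2.4 + 5·68.6 + 4·1635 = 6895.0
P8: 5·4.7 + 5·7.0 + 4·272 = 1146.5
P9: 5·47.8 + 5·29.8 + 4·1111 = 4832.0
P10: 5·22.9 + 5·73.3 + 4·1932 = 8209.0
P11: 5·34.3 + 5·6.9 + 4·734 = 3142.0
Lowest: P8 at 1146.5.

P8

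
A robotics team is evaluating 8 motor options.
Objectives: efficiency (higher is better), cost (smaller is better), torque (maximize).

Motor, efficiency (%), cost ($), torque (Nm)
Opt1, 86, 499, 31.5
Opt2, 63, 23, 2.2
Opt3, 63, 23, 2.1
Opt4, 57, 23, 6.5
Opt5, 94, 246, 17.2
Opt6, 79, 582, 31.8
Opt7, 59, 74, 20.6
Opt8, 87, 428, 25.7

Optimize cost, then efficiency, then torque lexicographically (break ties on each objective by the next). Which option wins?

First minimize cost: best is 23, kept {Opt2, Opt3, Opt4}.
Then maximize efficiency: best is 63, kept {Opt2, Opt3}.
Then maximize torque: best is 2.2, kept {Opt2}.

Opt2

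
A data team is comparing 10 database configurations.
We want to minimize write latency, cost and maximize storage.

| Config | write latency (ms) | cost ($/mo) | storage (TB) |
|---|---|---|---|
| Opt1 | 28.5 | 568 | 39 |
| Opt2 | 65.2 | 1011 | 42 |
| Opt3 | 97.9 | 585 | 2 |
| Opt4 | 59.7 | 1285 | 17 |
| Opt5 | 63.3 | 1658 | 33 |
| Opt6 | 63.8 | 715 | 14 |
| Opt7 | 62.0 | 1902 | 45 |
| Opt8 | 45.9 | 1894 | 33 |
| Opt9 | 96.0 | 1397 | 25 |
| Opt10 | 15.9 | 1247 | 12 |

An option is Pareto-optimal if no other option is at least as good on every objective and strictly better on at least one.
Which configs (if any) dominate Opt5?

Opt1

Opt1: write latency 28.5≤63.3, cost 568≤1658, storage 39≥33 — dominates Opt5.
Others (Opt2, Opt3, Opt4, Opt6, Opt7, Opt8, Opt9, Opt10) are each worse than Opt5 on at least one objective.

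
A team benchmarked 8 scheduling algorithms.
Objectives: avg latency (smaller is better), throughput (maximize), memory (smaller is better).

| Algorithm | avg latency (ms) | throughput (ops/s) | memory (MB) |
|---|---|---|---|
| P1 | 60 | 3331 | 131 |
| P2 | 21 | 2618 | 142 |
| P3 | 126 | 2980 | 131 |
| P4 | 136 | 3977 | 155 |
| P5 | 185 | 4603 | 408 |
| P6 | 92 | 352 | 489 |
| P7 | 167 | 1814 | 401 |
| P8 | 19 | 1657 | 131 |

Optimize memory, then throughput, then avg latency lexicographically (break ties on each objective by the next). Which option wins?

First minimize memory: best is 131, kept {P1, P3, P8}.
Then maximize throughput: best is 3331, kept {P1}.

P1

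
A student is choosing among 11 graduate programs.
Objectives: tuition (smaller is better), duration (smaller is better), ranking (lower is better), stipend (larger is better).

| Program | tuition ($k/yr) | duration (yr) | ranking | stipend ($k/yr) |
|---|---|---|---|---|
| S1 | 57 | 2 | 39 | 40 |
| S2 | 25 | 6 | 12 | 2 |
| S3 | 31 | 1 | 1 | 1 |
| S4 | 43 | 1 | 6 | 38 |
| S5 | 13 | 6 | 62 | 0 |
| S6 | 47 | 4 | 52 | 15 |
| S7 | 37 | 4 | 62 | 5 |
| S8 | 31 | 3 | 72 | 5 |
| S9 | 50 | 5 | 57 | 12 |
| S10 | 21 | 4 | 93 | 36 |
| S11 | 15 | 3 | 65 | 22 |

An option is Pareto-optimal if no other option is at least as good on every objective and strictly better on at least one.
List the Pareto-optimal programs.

S1: not dominated (best stipend).
S2: not dominated.
S3: not dominated (best ranking).
S4: not dominated.
S5: not dominated (best tuition).
S6: dominated by S4 (tuition 43≤47, duration 1≤4, ranking 6≤52, stipend 38≥15).
S7: not dominated.
S8: dominated by S11 (tuition 15≤31, duration 3≤3, ranking 65≤72, stipend 22≥5).
S9: dominated by S4 (tuition 43≤50, duration 1≤5, ranking 6≤57, stipend 38≥12).
S10: not dominated.
S11: not dominated.

S1, S2, S3, S4, S5, S7, S10, S11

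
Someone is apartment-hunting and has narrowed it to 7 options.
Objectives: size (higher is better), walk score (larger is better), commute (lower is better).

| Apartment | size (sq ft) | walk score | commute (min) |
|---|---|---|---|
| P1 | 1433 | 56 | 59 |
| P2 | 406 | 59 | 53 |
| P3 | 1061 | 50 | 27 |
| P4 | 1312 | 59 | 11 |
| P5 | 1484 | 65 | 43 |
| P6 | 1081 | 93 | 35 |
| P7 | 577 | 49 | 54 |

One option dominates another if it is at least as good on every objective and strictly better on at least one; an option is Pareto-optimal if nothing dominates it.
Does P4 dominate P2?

P4 vs P2: size 1312≥406, walk score 59≥59, commute 11≤53 — P4 is at least as good on every objective with at least one strict improvement.

Yes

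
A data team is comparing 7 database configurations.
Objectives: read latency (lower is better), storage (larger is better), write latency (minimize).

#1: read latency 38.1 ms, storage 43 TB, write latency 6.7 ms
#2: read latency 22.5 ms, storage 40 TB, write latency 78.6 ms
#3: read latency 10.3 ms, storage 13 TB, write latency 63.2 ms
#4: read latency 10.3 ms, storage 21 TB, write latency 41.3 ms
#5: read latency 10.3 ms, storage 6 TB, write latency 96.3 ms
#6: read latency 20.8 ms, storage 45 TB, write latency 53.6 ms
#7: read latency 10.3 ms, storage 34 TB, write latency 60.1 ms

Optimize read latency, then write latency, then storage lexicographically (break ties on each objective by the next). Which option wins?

First minimize read latency: best is 10.3, kept {#3, #4, #5, #7}.
Then minimize write latency: best is 41.3, kept {#4}.

#4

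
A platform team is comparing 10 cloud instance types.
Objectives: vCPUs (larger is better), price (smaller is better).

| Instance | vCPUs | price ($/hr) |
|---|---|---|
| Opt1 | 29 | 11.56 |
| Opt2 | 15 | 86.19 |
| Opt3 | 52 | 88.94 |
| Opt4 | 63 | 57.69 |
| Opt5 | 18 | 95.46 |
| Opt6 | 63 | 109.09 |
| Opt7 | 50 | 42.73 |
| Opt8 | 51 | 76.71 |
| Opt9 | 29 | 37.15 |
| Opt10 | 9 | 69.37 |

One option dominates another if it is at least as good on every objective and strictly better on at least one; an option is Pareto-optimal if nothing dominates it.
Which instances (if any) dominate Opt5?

Opt1, Opt3, Opt4, Opt7, Opt8, Opt9

Opt1: vCPUs 29≥18, price 11.56≤95.46 — dominates Opt5.
Opt3: vCPUs 52≥18, price 88.94≤95.46 — dominates Opt5.
Opt4: vCPUs 63≥18, price 57.69≤95.46 — dominates Opt5.
Opt7: vCPUs 50≥18, price 42.73≤95.46 — dominates Opt5.
Opt8: vCPUs 51≥18, price 76.71≤95.46 — dominates Opt5.
Opt9: vCPUs 29≥18, price 37.15≤95.46 — dominates Opt5.
Others (Opt2, Opt6, Opt10) are each worse than Opt5 on at least one objective.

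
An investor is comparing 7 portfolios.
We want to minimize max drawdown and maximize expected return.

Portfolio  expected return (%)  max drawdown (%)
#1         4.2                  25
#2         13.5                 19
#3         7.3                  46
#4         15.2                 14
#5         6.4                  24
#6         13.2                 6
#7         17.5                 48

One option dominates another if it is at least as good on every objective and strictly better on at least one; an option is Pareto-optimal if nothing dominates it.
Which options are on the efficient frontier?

#1: dominated by #2 (expected return 13.5≥4.2, max drawdown 19≤25).
#2: dominated by #4 (expected return 15.2≥13.5, max drawdown 14≤19).
#3: dominated by #2 (expected return 13.5≥7.3, max drawdown 19≤46).
#4: not dominated.
#5: dominated by #2 (expected return 13.5≥6.4, max drawdown 19≤24).
#6: not dominated (best max drawdown).
#7: not dominated (best expected return).

#4, #6, #7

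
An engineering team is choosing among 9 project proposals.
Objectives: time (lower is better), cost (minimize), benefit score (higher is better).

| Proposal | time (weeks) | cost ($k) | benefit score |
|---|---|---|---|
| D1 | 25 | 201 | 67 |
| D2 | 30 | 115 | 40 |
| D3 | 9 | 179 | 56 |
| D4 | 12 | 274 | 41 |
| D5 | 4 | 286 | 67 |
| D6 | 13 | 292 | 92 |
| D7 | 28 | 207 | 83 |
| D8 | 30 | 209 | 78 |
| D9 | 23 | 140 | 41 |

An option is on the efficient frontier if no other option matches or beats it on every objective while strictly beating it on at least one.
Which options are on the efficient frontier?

D1: not dominated.
D2: not dominated (best cost).
D3: not dominated.
D4: dominated by D3 (time 9≤12, cost 179≤274, benefit score 56≥41).
D5: not dominated (best time).
D6: not dominated (best benefit score).
D7: not dominated.
D8: dominated by D7 (time 28≤30, cost 207≤209, benefit score 83≥78).
D9: not dominated.

D1, D2, D3, D5, D6, D7, D9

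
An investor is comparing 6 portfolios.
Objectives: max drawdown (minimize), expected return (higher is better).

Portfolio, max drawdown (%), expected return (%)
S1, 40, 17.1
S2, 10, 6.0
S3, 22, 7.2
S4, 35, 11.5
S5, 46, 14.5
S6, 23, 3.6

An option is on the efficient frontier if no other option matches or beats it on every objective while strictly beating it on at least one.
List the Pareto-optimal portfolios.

S1: not dominated (best expected return).
S2: not dominated (best max drawdown).
S3: not dominated.
S4: not dominated.
S5: dominated by S1 (max drawdown 40≤46, expected return 17.1≥14.5).
S6: dominated by S2 (max drawdown 10≤23, expected return 6.0≥3.6).

S1, S2, S3, S4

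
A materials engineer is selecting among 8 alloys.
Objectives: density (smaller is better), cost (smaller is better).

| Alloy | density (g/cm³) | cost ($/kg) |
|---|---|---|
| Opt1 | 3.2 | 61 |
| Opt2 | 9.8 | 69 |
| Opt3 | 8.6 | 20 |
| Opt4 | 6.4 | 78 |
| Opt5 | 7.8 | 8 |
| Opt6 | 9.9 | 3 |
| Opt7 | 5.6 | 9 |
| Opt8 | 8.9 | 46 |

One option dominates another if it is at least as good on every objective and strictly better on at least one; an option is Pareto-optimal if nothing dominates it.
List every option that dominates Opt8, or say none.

Opt3, Opt5, Opt7

Opt3: density 8.6≤8.9, cost 20≤46 — dominates Opt8.
Opt5: density 7.8≤8.9, cost 8≤46 — dominates Opt8.
Opt7: density 5.6≤8.9, cost 9≤46 — dominates Opt8.
Others (Opt1, Opt2, Opt4, Opt6) are each worse than Opt8 on at least one objective.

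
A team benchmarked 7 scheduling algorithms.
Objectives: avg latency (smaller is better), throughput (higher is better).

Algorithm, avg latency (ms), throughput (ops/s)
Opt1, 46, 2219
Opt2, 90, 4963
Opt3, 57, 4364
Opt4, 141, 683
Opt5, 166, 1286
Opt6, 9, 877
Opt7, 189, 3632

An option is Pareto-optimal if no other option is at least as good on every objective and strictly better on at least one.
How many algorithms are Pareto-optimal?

Opt1: not dominated.
Opt2: not dominated (best throughput).
Opt3: not dominated.
Opt4: dominated by Opt1 (avg latency 46≤141, throughput 2219≥683).
Opt5: dominated by Opt1 (avg latency 46≤166, throughput 2219≥1286).
Opt6: not dominated (best avg latency).
Opt7: dominated by Opt2 (avg latency 90≤189, throughput 4963≥3632).
Pareto-optimal: Opt1, Opt2, Opt3, Opt6 → 4.

4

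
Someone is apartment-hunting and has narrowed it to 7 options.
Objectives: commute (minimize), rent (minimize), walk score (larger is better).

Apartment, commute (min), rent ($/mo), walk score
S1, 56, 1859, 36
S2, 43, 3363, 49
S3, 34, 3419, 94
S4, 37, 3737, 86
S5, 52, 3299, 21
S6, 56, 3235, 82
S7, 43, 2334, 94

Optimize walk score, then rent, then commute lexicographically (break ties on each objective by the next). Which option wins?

First maximize walk score: best is 94, kept {S3, S7}.
Then minimize rent: best is 2334, kept {S7}.

S7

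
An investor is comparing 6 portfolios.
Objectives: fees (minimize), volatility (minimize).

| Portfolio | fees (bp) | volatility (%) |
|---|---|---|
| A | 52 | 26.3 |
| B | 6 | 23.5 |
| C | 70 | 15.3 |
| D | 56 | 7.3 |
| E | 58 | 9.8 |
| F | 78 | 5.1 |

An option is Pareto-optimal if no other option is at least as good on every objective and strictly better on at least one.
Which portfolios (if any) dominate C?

D, E

D: fees 56≤70, volatility 7.3≤15.3 — dominates C.
E: fees 58≤70, volatility 9.8≤15.3 — dominates C.
Others (A, B, F) are each worse than C on at least one objective.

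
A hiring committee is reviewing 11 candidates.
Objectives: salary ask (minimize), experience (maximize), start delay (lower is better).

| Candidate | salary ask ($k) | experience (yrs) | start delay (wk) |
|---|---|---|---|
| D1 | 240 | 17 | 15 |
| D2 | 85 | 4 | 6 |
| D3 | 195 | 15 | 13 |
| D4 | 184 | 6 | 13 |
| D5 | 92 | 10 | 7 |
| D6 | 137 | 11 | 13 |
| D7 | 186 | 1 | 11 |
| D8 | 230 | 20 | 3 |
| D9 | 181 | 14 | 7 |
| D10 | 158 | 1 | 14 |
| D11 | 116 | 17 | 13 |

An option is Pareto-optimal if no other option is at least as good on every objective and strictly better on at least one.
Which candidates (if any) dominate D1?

D8: salary ask 230≤240, experience 20≥17, start delay 3≤15 — dominates D1.
D11: salary ask 116≤240, experience 17≥17, start delay 13≤15 — dominates D1.
Others (D2, D3, D4, D5, D6, D7, D9, D10) are each worse than D1 on at least one objective.

D8, D11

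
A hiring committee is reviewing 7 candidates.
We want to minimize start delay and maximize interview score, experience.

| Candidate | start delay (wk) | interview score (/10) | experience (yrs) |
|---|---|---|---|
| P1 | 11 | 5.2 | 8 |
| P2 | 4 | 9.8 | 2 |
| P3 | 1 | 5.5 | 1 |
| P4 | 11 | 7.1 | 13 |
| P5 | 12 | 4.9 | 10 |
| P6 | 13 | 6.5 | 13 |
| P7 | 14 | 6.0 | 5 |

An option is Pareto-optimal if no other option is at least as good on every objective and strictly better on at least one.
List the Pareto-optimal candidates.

P2, P3, P4

P1: dominated by P4 (start delay 11≤11, interview score 7.1≥5.2, experience 13≥8).
P2: not dominated (best interview score).
P3: not dominated (best start delay).
P4: not dominated.
P5: dominated by P4 (start delay 11≤12, interview score 7.1≥4.9, experience 13≥10).
P6: dominated by P4 (start delay 11≤13, interview score 7.1≥6.5, experience 13≥13).
P7: dominated by P4 (start delay 11≤14, interview score 7.1≥6.0, experience 13≥5).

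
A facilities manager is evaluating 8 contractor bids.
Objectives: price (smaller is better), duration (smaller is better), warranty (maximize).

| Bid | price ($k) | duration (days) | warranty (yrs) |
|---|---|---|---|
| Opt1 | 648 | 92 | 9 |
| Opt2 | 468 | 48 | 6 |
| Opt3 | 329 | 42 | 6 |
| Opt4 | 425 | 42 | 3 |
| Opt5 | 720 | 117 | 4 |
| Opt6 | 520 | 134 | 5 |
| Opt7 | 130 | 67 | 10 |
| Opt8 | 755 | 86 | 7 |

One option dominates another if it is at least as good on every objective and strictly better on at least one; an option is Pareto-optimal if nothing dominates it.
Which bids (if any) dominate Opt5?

Opt1, Opt2, Opt3, Opt7

Opt1: price 648≤720, duration 92≤117, warranty 9≥4 — dominates Opt5.
Opt2: price 468≤720, duration 48≤117, warranty 6≥4 — dominates Opt5.
Opt3: price 329≤720, duration 42≤117, warranty 6≥4 — dominates Opt5.
Opt7: price 130≤720, duration 67≤117, warranty 10≥4 — dominates Opt5.
Others (Opt4, Opt6, Opt8) are each worse than Opt5 on at least one objective.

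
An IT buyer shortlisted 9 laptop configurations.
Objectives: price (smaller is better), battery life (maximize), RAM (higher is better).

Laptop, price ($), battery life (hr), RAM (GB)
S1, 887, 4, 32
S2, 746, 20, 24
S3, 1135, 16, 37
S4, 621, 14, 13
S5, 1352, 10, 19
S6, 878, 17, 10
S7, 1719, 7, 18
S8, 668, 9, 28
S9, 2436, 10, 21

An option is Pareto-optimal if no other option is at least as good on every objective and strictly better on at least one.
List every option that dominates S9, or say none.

S2: price 746≤2436, battery life 20≥10, RAM 24≥21 — dominates S9.
S3: price 1135≤2436, battery life 16≥10, RAM 37≥21 — dominates S9.
Others (S1, S4, S5, S6, S7, S8) are each worse than S9 on at least one objective.

S2, S3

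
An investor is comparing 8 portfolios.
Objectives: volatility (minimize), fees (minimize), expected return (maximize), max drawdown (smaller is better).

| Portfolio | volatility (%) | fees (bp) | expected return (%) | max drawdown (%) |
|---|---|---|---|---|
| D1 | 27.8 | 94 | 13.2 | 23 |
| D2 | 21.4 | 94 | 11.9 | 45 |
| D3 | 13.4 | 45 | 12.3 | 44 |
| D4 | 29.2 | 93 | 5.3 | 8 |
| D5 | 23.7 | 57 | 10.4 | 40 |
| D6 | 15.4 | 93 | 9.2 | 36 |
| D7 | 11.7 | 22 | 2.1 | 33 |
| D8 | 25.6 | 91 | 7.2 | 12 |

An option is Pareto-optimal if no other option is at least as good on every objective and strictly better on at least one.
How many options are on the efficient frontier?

7

D1: not dominated (best expected return).
D2: dominated by D3 (volatility 13.4≤21.4, fees 45≤94, expected return 12.3≥11.9, max drawdown 44≤45).
D3: not dominated.
D4: not dominated (best max drawdown).
D5: not dominated.
D6: not dominated.
D7: not dominated (best volatility).
D8: not dominated.
Pareto-optimal: D1, D3, D4, D5, D6, D7, D8 → 7.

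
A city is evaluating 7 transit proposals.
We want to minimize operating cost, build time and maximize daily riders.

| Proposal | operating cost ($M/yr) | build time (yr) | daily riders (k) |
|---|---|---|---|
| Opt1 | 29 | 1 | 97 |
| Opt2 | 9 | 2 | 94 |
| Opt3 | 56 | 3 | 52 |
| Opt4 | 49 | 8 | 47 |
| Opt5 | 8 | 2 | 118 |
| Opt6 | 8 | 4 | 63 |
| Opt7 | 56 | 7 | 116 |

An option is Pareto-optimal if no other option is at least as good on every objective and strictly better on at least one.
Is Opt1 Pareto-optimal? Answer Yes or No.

Opt2: worse on build time (2 vs 1).
Opt3: worse on operating cost (56 vs 29).
Opt4: worse on operating cost (49 vs 29).
Opt5: worse on build time (2 vs 1).
Opt6: worse on build time (4 vs 1).
Opt7: worse on operating cost (56 vs 29).
No option is at least as good as Opt1 on every objective and strictly better on one.

Yes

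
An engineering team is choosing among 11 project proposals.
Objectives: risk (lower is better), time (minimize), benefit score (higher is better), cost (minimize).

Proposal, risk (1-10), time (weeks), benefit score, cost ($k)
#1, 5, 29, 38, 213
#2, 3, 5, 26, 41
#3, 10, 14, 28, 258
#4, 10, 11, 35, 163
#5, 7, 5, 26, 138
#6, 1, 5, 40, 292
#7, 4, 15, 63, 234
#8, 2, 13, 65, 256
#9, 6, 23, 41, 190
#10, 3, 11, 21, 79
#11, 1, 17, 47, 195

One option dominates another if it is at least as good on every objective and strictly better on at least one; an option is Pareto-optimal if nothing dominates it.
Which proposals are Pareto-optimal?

#2, #4, #6, #7, #8, #9, #11

#1: dominated by #11 (risk 1≤5, time 17≤29, benefit score 47≥38, cost 195≤213).
#2: not dominated (best cost).
#3: dominated by #4 (risk 10≤10, time 11≤14, benefit score 35≥28, cost 163≤258).
#4: not dominated.
#5: dominated by #2 (risk 3≤7, time 5≤5, benefit score 26≥26, cost 41≤138).
#6: not dominated.
#7: not dominated.
#8: not dominated (best benefit score).
#9: not dominated.
#10: dominated by #2 (risk 3≤3, time 5≤11, benefit score 26≥21, cost 41≤79).
#11: not dominated.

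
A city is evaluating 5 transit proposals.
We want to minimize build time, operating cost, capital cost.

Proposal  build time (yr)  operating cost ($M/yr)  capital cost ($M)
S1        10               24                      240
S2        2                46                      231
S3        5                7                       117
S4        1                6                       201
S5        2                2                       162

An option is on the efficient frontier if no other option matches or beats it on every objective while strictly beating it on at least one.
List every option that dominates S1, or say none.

S3, S4, S5

S3: build time 5≤10, operating cost 7≤24, capital cost 117≤240 — dominates S1.
S4: build time 1≤10, operating cost 6≤24, capital cost 201≤240 — dominates S1.
S5: build time 2≤10, operating cost 2≤24, capital cost 162≤240 — dominates S1.
Others (S2) are each worse than S1 on at least one objective.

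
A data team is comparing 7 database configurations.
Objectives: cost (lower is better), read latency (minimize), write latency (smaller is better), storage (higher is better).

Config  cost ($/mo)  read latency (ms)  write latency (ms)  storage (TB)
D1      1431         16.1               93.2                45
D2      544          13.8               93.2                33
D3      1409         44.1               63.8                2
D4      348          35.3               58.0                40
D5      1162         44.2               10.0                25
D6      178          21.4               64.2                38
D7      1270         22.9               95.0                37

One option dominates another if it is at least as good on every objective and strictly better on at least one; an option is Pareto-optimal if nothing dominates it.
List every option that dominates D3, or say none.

D4: cost 348≤1409, read latency 35.3≤44.1, write latency 58.0≤63.8, storage 40≥2 — dominates D3.
Others (D1, D2, D5, D6, D7) are each worse than D3 on at least one objective.

D4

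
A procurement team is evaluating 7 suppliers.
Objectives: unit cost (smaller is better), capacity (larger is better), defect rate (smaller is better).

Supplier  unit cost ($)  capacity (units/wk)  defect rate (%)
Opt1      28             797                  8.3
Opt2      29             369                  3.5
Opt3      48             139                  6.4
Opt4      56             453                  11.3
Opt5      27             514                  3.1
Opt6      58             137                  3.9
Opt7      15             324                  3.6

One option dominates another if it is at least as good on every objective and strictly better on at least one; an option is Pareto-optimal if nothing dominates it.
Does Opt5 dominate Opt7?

No

Opt5 vs Opt7: Opt5 is worse on unit cost (27 vs 15), so it does not dominate Opt7.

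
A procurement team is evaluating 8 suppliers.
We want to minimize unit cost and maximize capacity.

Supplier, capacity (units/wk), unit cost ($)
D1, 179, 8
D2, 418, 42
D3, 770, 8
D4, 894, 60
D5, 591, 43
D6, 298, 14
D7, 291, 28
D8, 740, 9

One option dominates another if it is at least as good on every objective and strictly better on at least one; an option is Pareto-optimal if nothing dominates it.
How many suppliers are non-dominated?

D1: dominated by D3 (capacity 770≥179, unit cost 8≤8).
D2: dominated by D3 (capacity 770≥418, unit cost 8≤42).
D3: not dominated.
D4: not dominated (best capacity).
D5: dominated by D3 (capacity 770≥591, unit cost 8≤43).
D6: dominated by D3 (capacity 770≥298, unit cost 8≤14).
D7: dominated by D3 (capacity 770≥291, unit cost 8≤28).
D8: dominated by D3 (capacity 770≥740, unit cost 8≤9).
Pareto-optimal: D3, D4 → 2.

2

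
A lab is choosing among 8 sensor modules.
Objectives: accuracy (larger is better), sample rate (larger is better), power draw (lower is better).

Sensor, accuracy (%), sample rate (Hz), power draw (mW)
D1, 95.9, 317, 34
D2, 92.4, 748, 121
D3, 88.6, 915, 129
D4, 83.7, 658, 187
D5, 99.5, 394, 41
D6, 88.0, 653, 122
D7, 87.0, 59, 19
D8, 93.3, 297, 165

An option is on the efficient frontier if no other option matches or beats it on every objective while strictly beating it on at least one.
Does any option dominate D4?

Yes

D2 vs D4: accuracy 92.4≥83.7, sample rate 748≥658, power draw 121≤187 — D2 is at least as good on every objective and strictly better on at least one, so D2 dominates D4.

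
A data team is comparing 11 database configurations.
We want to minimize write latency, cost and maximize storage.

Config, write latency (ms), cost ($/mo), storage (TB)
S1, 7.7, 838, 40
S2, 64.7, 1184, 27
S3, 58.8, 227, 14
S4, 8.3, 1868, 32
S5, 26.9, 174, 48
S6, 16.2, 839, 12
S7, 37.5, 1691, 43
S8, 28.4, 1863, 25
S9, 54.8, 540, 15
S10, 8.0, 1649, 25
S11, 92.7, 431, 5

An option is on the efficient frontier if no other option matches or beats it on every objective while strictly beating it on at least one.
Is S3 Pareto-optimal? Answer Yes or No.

No

S5 vs S3: write latency 26.9≤58.8, cost 174≤227, storage 48≥14 — S5 is at least as good on every objective and strictly better on at least one, so S5 dominates S3.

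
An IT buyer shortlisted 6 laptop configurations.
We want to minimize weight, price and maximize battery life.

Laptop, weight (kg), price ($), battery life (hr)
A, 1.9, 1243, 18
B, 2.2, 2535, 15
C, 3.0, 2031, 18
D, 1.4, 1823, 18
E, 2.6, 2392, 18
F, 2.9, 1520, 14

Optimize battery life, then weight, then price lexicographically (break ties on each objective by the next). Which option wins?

First maximize battery life: best is 18, kept {A, C, D, E}.
Then minimize weight: best is 1.4, kept {D}.

D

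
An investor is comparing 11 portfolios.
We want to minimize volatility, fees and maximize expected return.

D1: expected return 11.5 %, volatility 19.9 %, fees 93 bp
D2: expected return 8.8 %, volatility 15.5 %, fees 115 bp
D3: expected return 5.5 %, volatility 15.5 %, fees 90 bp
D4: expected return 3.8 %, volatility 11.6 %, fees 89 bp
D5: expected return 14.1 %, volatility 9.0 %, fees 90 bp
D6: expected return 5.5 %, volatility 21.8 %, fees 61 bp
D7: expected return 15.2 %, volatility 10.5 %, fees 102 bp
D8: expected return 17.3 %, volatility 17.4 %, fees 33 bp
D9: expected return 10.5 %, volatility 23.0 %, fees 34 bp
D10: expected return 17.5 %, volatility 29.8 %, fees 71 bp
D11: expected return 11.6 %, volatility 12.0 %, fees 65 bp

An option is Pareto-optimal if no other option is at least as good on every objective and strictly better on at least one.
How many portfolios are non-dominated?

6

D1: dominated by D5 (expected return 14.1≥11.5, volatility 9.0≤19.9, fees 90≤93).
D2: dominated by D5 (expected return 14.1≥8.8, volatility 9.0≤15.5, fees 90≤115).
D3: dominated by D5 (expected return 14.1≥5.5, volatility 9.0≤15.5, fees 90≤90).
D4: not dominated.
D5: not dominated (best volatility).
D6: dominated by D8 (expected return 17.3≥5.5, volatility 17.4≤21.8, fees 33≤61).
D7: not dominated.
D8: not dominated (best fees).
D9: dominated by D8 (expected return 17.3≥10.5, volatility 17.4≤23.0, fees 33≤34).
D10: not dominated (best expected return).
D11: not dominated.
Pareto-optimal: D4, D5, D7, D8, D10, D11 → 6.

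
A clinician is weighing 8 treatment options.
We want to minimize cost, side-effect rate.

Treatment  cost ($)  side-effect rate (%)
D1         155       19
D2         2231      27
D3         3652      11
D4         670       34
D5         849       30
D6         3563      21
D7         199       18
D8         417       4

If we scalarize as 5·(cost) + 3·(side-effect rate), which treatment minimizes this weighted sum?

D1: 5·155 + 3·19 = 832
D2: 5·2231 + 3·27 = 11236
D3: 5·3652 + 3·11 = 18293
D4: 5·670 + 3·34 = 3452
D5: 5·849 + 3·30 = 4335
D6: 5·3563 + 3·21 = 17878
D7: 5·199 + 3·18 = 1049
D8: 5·417 + 3·4 = 2097
Lowest: D1 at 832.

D1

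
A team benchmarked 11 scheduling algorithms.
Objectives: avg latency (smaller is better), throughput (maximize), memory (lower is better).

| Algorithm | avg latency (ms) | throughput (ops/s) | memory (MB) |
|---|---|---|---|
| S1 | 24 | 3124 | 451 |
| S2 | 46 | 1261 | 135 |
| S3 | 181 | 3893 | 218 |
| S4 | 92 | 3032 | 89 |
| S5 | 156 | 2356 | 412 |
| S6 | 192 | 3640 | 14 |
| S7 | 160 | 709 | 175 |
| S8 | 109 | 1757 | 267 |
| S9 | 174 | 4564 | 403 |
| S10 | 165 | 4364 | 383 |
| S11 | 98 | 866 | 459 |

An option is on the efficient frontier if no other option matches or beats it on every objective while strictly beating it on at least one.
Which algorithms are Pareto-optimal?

S1, S2, S3, S4, S6, S9, S10

S1: not dominated (best avg latency).
S2: not dominated.
S3: not dominated.
S4: not dominated.
S5: dominated by S4 (avg latency 92≤156, throughput 3032≥2356, memory 89≤412).
S6: not dominated (best memory).
S7: dominated by S2 (avg latency 46≤160, throughput 1261≥709, memory 135≤175).
S8: dominated by S4 (avg latency 92≤109, throughput 3032≥1757, memory 89≤267).
S9: not dominated (best throughput).
S10: not dominated.
S11: dominated by S1 (avg latency 24≤98, throughput 3124≥866, memory 451≤459).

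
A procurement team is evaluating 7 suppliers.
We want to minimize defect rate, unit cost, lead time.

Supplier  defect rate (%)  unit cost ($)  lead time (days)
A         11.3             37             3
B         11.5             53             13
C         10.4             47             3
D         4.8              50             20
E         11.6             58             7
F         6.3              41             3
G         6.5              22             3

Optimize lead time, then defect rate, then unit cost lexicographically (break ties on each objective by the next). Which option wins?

First minimize lead time: best is 3, kept {A, C, F, G}.
Then minimize defect rate: best is 6.3, kept {F}.

F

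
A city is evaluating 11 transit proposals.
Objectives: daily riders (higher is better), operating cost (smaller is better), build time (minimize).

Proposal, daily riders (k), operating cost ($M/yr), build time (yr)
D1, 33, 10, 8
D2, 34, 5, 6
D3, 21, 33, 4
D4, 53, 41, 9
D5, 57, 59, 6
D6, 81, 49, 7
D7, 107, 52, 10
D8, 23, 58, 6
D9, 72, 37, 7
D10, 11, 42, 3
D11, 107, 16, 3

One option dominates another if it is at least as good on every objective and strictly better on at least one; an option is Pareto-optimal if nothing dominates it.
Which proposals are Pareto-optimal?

D1: dominated by D2 (daily riders 34≥33, operating cost 5≤10, build time 6≤8).
D2: not dominated (best operating cost).
D3: dominated by D11 (daily riders 107≥21, operating cost 16≤33, build time 3≤4).
D4: dominated by D9 (daily riders 72≥53, operating cost 37≤41, build time 7≤9).
D5: dominated by D11 (daily riders 107≥57, operating cost 16≤59, build time 3≤6).
D6: dominated by D11 (daily riders 107≥81, operating cost 16≤49, build time 3≤7).
D7: dominated by D11 (daily riders 107≥107, operating cost 16≤52, build time 3≤10).
D8: dominated by D2 (daily riders 34≥23, operating cost 5≤58, build time 6≤6).
D9: dominated by D11 (daily riders 107≥72, operating cost 16≤37, build time 3≤7).
D10: dominated by D11 (daily riders 107≥11, operating cost 16≤42, build time 3≤3).
D11: not dominated.

D2, D11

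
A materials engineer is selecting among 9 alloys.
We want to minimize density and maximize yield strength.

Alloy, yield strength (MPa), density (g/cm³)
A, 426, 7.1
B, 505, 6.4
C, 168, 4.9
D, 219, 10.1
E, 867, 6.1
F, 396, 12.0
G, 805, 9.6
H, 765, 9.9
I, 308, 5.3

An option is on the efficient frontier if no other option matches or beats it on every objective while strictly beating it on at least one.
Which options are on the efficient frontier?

C, E, I

A: dominated by B (yield strength 505≥426, density 6.4≤7.1).
B: dominated by E (yield strength 867≥505, density 6.1≤6.4).
C: not dominated (best density).
D: dominated by A (yield strength 426≥219, density 7.1≤10.1).
E: not dominated (best yield strength).
F: dominated by A (yield strength 426≥396, density 7.1≤12.0).
G: dominated by E (yield strength 867≥805, density 6.1≤9.6).
H: dominated by E (yield strength 867≥765, density 6.1≤9.9).
I: not dominated.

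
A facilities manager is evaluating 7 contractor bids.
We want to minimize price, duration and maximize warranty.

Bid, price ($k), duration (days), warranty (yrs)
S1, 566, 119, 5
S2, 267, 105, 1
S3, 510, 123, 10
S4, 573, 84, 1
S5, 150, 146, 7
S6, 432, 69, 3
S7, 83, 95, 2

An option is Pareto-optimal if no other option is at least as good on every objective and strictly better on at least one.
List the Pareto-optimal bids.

S1, S3, S5, S6, S7

S1: not dominated.
S2: dominated by S7 (price 83≤267, duration 95≤105, warranty 2≥1).
S3: not dominated (best warranty).
S4: dominated by S6 (price 432≤573, duration 69≤84, warranty 3≥1).
S5: not dominated.
S6: not dominated (best duration).
S7: not dominated (best price).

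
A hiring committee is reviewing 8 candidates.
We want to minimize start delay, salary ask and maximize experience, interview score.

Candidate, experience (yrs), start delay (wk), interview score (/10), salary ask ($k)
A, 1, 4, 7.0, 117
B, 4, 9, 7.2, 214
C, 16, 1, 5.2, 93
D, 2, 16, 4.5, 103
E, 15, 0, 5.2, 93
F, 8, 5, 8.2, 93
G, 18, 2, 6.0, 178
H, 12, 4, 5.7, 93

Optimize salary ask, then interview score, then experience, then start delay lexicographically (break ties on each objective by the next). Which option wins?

First minimize salary ask: best is 93, kept {C, E, F, H}.
Then maximize interview score: best is 8.2, kept {F}.

F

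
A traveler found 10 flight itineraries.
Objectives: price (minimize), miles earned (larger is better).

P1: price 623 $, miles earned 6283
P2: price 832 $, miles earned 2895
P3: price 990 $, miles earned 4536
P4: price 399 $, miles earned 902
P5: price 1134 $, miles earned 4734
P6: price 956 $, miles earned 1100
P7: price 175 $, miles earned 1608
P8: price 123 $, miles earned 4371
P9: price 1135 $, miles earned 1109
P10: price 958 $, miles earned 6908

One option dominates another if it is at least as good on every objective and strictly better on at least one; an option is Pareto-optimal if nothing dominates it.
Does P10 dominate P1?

No

P10 vs P1: P10 is worse on price (958 vs 623), so it does not dominate P1.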